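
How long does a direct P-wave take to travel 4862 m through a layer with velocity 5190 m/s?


t = x / V
= 4862 / 5190
= 0.9368 s

0.9368


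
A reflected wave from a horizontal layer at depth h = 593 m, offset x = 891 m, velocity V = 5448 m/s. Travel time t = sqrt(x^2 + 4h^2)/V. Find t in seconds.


x^2 + 4h^2 = 891^2 + 4*593^2 = 793881 + 1406596 = 2200477
sqrt(2200477) = 1483.4005
t = 1483.4005 / 5448 = 0.2723 s

0.2723


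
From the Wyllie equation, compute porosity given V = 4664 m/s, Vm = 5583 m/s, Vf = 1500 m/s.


1/V - 1/Vm = 1/4664 - 1/5583 = 3.529e-05
1/Vf - 1/Vm = 1/1500 - 1/5583 = 0.00048755
phi = 3.529e-05 / 0.00048755 = 0.0724

0.0724


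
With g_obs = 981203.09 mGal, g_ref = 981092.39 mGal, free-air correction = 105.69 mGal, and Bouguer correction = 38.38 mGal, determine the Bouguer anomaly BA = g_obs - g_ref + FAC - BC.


BA = g_obs - g_ref + FAC - BC
= 981203.09 - 981092.39 + 105.69 - 38.38
= 178.01 mGal

178.01


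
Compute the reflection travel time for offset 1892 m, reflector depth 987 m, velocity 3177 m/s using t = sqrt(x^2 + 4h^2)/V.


x^2 + 4h^2 = 1892^2 + 4*987^2 = 3579664 + 3896676 = 7476340
sqrt(7476340) = 2734.2897
t = 2734.2897 / 3177 = 0.8607 s

0.8607


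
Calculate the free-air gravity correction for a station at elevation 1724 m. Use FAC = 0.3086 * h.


FAC = 0.3086 * h
= 0.3086 * 1724
= 532.0264 mGal

532.0264


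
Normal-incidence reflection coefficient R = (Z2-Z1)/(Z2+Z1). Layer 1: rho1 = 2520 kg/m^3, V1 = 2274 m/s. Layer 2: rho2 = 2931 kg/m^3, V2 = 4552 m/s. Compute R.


Z1 = 2520 * 2274 = 5730480
Z2 = 2931 * 4552 = 13341912
R = (13341912 - 5730480) / (13341912 + 5730480) = 7611432 / 19072392 = 0.3991

0.3991


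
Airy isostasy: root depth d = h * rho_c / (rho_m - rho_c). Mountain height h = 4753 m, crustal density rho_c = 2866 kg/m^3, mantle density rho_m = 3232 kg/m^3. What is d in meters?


rho_m - rho_c = 3232 - 2866 = 366
d = 4753 * 2866 / 366
= 13622098 / 366
= 37218.85 m

37218.85


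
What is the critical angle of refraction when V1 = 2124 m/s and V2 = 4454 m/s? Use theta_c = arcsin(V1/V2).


V1/V2 = 2124/4454 = 0.476875
theta_c = arcsin(0.476875) = 28.4815 degrees

28.4815


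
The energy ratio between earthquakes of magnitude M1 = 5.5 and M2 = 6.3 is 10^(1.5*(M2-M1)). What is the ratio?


M2 - M1 = 6.3 - 5.5 = 0.8
1.5 * 0.8 = 1.2
ratio = 10^1.2 = 15.85

15.85


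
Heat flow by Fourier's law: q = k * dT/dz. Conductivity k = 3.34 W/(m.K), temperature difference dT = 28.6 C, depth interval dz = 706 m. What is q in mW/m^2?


q = k * dT / dz * 1000
= 3.34 * 28.6 / 706 * 1000
= 0.135303 * 1000
= 135.3031 mW/m^2

135.3031


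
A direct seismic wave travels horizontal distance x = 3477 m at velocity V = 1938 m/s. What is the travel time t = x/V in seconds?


t = x / V
= 3477 / 1938
= 1.7941 s

1.7941


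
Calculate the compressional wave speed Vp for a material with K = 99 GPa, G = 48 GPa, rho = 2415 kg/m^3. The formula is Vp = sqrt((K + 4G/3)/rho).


First compute the effective modulus:
K + 4G/3 = 99e9 + 4*48e9/3 = 163000000000.0 Pa
Then divide by density:
163000000000.0 / 2415 = 67494824.0166 Pa/(kg/m^3)
Take the square root:
Vp = sqrt(67494824.0166) = 8215.52 m/s

8215.52


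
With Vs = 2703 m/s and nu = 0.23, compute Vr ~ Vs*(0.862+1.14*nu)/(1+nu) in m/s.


Numerator factor = 0.862 + 1.14*0.23 = 1.1242
Denominator = 1 + 0.23 = 1.23
Vr = 2703 * 1.1242 / 1.23 = 2470.5 m/s

2470.5


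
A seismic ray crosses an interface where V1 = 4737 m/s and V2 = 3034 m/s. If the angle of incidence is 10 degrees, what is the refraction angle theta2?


sin(theta1) = sin(10 deg) = 0.173648
sin(theta2) = V2/V1 * sin(theta1) = 3034/4737 * 0.173648 = 0.11122
theta2 = arcsin(0.11122) = 6.3856 degrees

6.3856


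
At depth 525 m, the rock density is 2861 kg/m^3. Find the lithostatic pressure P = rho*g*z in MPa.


P = rho * g * z / 1e6
= 2861 * 9.81 * 525 / 1e6
= 14734865.25 / 1e6
= 14.7349 MPa

14.7349


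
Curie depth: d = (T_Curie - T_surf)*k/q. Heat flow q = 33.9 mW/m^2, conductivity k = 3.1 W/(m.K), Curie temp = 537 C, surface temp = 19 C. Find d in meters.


T_Curie - T_surf = 537 - 19 = 518 C
Convert q to W/m^2: 33.9 mW/m^2 = 0.0339 W/m^2
d = 518 * 3.1 / 0.0339 = 47368.73 m

47368.73


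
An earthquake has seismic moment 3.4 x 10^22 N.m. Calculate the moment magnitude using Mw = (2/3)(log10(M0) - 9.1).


log10(M0) = log10(3.4 x 10^22) = 22.5315
Mw = 2/3 * (22.5315 - 9.1)
= 2/3 * 13.4315
= 8.95

8.95


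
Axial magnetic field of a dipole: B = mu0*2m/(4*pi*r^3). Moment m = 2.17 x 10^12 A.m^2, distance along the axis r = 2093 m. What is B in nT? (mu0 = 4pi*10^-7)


m = 2.17 x 10^12 = 2170000000000 A.m^2
2m = 4340000000000 A.m^2
r^3 = 2093^3 = 9168698357
B = (4pi*10^-7) * 4340000000000 / (4*pi * 9168698357) * 1e9
= 5453804.846632 / 115217261605.33 * 1e9
= 47334.9633 nT

47334.9633


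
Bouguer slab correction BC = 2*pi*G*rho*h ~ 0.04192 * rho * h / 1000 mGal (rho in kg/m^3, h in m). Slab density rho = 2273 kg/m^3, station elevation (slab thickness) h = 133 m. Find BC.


BC = 0.04192 * rho * h / 1000
= 0.04192 * 2273 * 133 / 1000
= 12.6728 mGal

12.6728


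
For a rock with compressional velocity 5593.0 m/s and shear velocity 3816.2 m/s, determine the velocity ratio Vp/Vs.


Vp/Vs = 5593.0 / 3816.2
= 1.4656

1.4656


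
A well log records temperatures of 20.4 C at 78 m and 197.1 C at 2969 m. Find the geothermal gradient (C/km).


dT = 197.1 - 20.4 = 176.7 C
dz = 2969 - 78 = 2891 m
gradient = dT/dz * 1000 = 176.7/2891 * 1000 = 61.1207 C/km

61.1207


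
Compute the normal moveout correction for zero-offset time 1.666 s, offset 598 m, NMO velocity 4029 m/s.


x/Vnmo = 598/4029 = 0.148424
(x/Vnmo)^2 = 0.02203
t0^2 = 2.775556
sqrt(2.775556 + 0.02203) = 1.672598
dt = 1.672598 - 1.666 = 0.006598

0.006598


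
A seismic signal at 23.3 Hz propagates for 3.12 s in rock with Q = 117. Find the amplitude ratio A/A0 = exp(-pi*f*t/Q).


pi*f*t/Q = pi*23.3*3.12/117 = 1.951976
A/A0 = exp(-1.951976) = 0.141993

0.141993


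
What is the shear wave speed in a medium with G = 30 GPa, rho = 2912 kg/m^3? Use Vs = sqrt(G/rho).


Convert G to Pa: G = 30e9 Pa
Compute G/rho = 30e9 / 2912 = 10302197.8022
Vs = sqrt(10302197.8022) = 3209.7 m/s

3209.7


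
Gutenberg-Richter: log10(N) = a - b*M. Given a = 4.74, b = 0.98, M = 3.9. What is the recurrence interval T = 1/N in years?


log10(N) = 4.74 - 0.98*3.9 = 0.918
N = 10^0.918 = 8.279422
T = 1/N = 1/8.279422 = 0.1208 years

0.1208


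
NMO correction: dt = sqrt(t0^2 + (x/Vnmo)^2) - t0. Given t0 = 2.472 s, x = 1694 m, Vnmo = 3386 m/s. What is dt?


x/Vnmo = 1694/3386 = 0.500295
(x/Vnmo)^2 = 0.250295
t0^2 = 6.110784
sqrt(6.110784 + 0.250295) = 2.522118
dt = 2.522118 - 2.472 = 0.050118

0.050118


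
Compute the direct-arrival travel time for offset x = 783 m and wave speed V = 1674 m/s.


t = x / V
= 783 / 1674
= 0.4677 s

0.4677


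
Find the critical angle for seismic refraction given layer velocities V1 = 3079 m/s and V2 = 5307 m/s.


V1/V2 = 3079/5307 = 0.580177
theta_c = arcsin(0.580177) = 35.463 degrees

35.463


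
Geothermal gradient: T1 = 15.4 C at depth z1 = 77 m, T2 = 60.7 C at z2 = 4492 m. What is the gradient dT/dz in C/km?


dT = 60.7 - 15.4 = 45.3 C
dz = 4492 - 77 = 4415 m
gradient = dT/dz * 1000 = 45.3/4415 * 1000 = 10.2605 C/km

10.2605


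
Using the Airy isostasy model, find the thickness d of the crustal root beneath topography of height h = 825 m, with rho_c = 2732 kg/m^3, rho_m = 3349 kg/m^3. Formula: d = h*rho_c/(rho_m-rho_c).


rho_m - rho_c = 3349 - 2732 = 617
d = 825 * 2732 / 617
= 2253900 / 617
= 3653.0 m

3653.0


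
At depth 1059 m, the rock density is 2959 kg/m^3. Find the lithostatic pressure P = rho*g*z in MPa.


P = rho * g * z / 1e6
= 2959 * 9.81 * 1059 / 1e6
= 30740429.61 / 1e6
= 30.7404 MPa

30.7404


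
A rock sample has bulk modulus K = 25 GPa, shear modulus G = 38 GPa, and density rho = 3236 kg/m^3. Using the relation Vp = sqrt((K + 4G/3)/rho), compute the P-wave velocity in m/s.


First compute the effective modulus:
K + 4G/3 = 25e9 + 4*38e9/3 = 75666666666.67 Pa
Then divide by density:
75666666666.67 / 3236 = 23382777.0911 Pa/(kg/m^3)
Take the square root:
Vp = sqrt(23382777.0911) = 4835.57 m/s

4835.57


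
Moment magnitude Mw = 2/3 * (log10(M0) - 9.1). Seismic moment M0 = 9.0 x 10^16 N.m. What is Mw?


log10(M0) = log10(9.0 x 10^16) = 16.9542
Mw = 2/3 * (16.9542 - 9.1)
= 2/3 * 7.8542
= 5.24

5.24


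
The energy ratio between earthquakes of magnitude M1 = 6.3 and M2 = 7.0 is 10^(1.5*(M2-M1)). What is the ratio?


M2 - M1 = 7.0 - 6.3 = 0.7
1.5 * 0.7 = 1.05
ratio = 10^1.05 = 11.22

11.22


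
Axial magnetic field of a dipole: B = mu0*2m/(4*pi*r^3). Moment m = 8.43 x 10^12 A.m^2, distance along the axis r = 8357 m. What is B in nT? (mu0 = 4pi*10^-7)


m = 8.43 x 10^12 = 8430000000000 A.m^2
2m = 16860000000000 A.m^2
r^3 = 8357^3 = 583648275293
B = (4pi*10^-7) * 16860000000000 / (4*pi * 583648275293) * 1e9
= 21186900.85581 / 7334340535763.37 * 1e9
= 2888.7261 nT

2888.7261


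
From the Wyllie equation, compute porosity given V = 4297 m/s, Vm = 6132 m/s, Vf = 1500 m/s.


1/V - 1/Vm = 1/4297 - 1/6132 = 6.964e-05
1/Vf - 1/Vm = 1/1500 - 1/6132 = 0.00050359
phi = 6.964e-05 / 0.00050359 = 0.1383

0.1383


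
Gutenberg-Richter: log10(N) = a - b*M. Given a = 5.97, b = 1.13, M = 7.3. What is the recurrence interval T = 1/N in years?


log10(N) = 5.97 - 1.13*7.3 = -2.279
N = 10^-2.279 = 0.00526
T = 1/N = 1/0.00526 = 190.1078 years

190.1078


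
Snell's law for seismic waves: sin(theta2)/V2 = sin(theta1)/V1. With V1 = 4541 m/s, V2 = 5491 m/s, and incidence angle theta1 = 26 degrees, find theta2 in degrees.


sin(theta1) = sin(26 deg) = 0.438371
sin(theta2) = V2/V1 * sin(theta1) = 5491/4541 * 0.438371 = 0.530081
theta2 = arcsin(0.530081) = 32.0109 degrees

32.0109


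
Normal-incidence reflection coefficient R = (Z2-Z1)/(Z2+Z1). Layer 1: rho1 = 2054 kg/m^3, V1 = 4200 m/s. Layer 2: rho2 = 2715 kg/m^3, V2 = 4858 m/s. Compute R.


Z1 = 2054 * 4200 = 8626800
Z2 = 2715 * 4858 = 13189470
R = (13189470 - 8626800) / (13189470 + 8626800) = 4562670 / 21816270 = 0.2091

0.2091


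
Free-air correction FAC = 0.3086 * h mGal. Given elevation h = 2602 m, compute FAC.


FAC = 0.3086 * h
= 0.3086 * 2602
= 802.9772 mGal

802.9772


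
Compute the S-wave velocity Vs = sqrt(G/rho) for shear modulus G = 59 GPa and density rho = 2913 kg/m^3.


Convert G to Pa: G = 59e9 Pa
Compute G/rho = 59e9 / 2913 = 20254033.6423
Vs = sqrt(20254033.6423) = 4500.45 m/s

4500.45


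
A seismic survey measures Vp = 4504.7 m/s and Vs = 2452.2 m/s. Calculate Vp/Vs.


Vp/Vs = 4504.7 / 2452.2
= 1.837

1.837


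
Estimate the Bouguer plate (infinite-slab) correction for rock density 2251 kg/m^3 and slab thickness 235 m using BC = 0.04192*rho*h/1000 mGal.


BC = 0.04192 * rho * h / 1000
= 0.04192 * 2251 * 235 / 1000
= 22.1751 mGal

22.1751


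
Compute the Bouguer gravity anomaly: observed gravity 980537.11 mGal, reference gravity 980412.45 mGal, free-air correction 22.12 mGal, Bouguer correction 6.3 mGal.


BA = g_obs - g_ref + FAC - BC
= 980537.11 - 980412.45 + 22.12 - 6.3
= 140.48 mGal

140.48


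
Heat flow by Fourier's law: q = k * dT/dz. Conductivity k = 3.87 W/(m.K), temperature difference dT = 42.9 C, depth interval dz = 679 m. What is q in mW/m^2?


q = k * dT / dz * 1000
= 3.87 * 42.9 / 679 * 1000
= 0.244511 * 1000
= 244.511 mW/m^2

244.511


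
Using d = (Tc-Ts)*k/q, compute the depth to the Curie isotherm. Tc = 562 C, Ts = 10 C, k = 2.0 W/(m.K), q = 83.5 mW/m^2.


T_Curie - T_surf = 562 - 10 = 552 C
Convert q to W/m^2: 83.5 mW/m^2 = 0.0835 W/m^2
d = 552 * 2.0 / 0.0835 = 13221.56 m

13221.56


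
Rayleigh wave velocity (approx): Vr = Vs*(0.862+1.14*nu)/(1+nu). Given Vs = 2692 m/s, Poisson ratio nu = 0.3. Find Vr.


Numerator factor = 0.862 + 1.14*0.3 = 1.204
Denominator = 1 + 0.3 = 1.3
Vr = 2692 * 1.204 / 1.3 = 2493.21 m/s

2493.21


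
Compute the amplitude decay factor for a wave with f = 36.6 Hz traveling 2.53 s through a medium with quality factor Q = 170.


pi*f*t/Q = pi*36.6*2.53/170 = 1.711207
A/A0 = exp(-1.711207) = 0.180648

0.180648


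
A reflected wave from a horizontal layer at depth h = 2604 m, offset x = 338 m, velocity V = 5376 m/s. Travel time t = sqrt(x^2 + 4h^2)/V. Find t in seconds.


x^2 + 4h^2 = 338^2 + 4*2604^2 = 114244 + 27123264 = 27237508
sqrt(27237508) = 5218.9566
t = 5218.9566 / 5376 = 0.9708 s

0.9708


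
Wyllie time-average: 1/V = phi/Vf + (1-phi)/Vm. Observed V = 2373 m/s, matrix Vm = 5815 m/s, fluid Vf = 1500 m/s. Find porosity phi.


1/V - 1/Vm = 1/2373 - 1/5815 = 0.00024944
1/Vf - 1/Vm = 1/1500 - 1/5815 = 0.0004947
phi = 0.00024944 / 0.0004947 = 0.5042

0.5042


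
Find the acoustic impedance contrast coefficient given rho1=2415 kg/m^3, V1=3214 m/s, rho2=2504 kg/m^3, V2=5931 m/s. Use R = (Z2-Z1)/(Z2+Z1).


Z1 = 2415 * 3214 = 7761810
Z2 = 2504 * 5931 = 14851224
R = (14851224 - 7761810) / (14851224 + 7761810) = 7089414 / 22613034 = 0.3135

0.3135


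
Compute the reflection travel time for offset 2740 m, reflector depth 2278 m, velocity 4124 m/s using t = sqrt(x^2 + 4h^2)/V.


x^2 + 4h^2 = 2740^2 + 4*2278^2 = 7507600 + 20757136 = 28264736
sqrt(28264736) = 5316.459
t = 5316.459 / 4124 = 1.2892 s

1.2892


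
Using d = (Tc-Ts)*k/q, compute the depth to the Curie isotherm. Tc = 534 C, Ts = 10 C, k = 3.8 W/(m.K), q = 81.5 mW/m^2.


T_Curie - T_surf = 534 - 10 = 524 C
Convert q to W/m^2: 81.5 mW/m^2 = 0.0815 W/m^2
d = 524 * 3.8 / 0.0815 = 24431.9 m

24431.9


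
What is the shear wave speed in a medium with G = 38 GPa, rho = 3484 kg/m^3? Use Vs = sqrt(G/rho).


Convert G to Pa: G = 38e9 Pa
Compute G/rho = 38e9 / 3484 = 10907003.4443
Vs = sqrt(10907003.4443) = 3302.58 m/s

3302.58


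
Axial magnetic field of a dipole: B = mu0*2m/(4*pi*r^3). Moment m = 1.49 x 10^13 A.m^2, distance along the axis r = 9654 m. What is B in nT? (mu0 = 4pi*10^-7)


m = 1.49 x 10^13 = 14900000000000 A.m^2
2m = 29800000000000 A.m^2
r^3 = 9654^3 = 899750058264
B = (4pi*10^-7) * 29800000000000 / (4*pi * 899750058264) * 1e9
= 37447784.43079 / 11306592692436.68 * 1e9
= 3312.0309 nT

3312.0309


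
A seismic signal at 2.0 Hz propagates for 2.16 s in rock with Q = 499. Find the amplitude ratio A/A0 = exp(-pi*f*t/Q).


pi*f*t/Q = pi*2.0*2.16/499 = 0.027198
A/A0 = exp(-0.027198) = 0.973169

0.973169


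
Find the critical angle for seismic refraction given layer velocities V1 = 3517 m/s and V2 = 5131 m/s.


V1/V2 = 3517/5131 = 0.685441
theta_c = arcsin(0.685441) = 43.2703 degrees

43.2703


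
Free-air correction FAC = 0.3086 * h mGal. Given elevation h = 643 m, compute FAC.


FAC = 0.3086 * h
= 0.3086 * 643
= 198.4298 mGal

198.4298


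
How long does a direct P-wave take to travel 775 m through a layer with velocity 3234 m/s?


t = x / V
= 775 / 3234
= 0.2396 s

0.2396


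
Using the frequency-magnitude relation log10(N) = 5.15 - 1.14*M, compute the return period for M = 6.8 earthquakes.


log10(N) = 5.15 - 1.14*6.8 = -2.602
N = 10^-2.602 = 0.0025
T = 1/N = 1/0.0025 = 399.9447 years

399.9447


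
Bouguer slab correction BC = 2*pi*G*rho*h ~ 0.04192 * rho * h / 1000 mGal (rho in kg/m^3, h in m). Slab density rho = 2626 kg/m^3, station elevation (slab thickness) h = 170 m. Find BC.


BC = 0.04192 * rho * h / 1000
= 0.04192 * 2626 * 170 / 1000
= 18.7139 mGal

18.7139


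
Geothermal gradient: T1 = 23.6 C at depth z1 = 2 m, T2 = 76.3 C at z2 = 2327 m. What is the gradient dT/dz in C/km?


dT = 76.3 - 23.6 = 52.7 C
dz = 2327 - 2 = 2325 m
gradient = dT/dz * 1000 = 52.7/2325 * 1000 = 22.6667 C/km

22.6667


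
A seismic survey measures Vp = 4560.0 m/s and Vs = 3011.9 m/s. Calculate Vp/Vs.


Vp/Vs = 4560.0 / 3011.9
= 1.514

1.514


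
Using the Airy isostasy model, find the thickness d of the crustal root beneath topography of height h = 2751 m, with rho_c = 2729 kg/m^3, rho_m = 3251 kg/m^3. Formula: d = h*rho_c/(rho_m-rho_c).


rho_m - rho_c = 3251 - 2729 = 522
d = 2751 * 2729 / 522
= 7507479 / 522
= 14382.14 m

14382.14


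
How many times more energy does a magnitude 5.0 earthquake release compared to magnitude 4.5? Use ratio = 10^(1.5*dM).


M2 - M1 = 5.0 - 4.5 = 0.5
1.5 * 0.5 = 0.75
ratio = 10^0.75 = 5.62

5.62


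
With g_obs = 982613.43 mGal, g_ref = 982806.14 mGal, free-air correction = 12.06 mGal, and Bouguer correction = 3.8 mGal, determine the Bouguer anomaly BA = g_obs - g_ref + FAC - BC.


BA = g_obs - g_ref + FAC - BC
= 982613.43 - 982806.14 + 12.06 - 3.8
= -184.45 mGal

-184.45


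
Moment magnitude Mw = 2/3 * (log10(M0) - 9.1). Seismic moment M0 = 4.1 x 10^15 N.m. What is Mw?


log10(M0) = log10(4.1 x 10^15) = 15.6128
Mw = 2/3 * (15.6128 - 9.1)
= 2/3 * 6.5128
= 4.34

4.34


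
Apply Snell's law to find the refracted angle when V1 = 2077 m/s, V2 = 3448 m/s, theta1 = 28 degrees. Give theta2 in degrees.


sin(theta1) = sin(28 deg) = 0.469472
sin(theta2) = V2/V1 * sin(theta1) = 3448/2077 * 0.469472 = 0.779363
theta2 = arcsin(0.779363) = 51.2023 degrees

51.2023


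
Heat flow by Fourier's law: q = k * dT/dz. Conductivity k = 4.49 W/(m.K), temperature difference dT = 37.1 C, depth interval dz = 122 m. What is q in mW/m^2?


q = k * dT / dz * 1000
= 4.49 * 37.1 / 122 * 1000
= 1.365402 * 1000
= 1365.4016 mW/m^2

1365.4016


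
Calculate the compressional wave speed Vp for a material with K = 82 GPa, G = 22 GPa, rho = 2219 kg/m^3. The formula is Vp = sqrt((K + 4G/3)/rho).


First compute the effective modulus:
K + 4G/3 = 82e9 + 4*22e9/3 = 111333333333.33 Pa
Then divide by density:
111333333333.33 / 2219 = 50172750.4882 Pa/(kg/m^3)
Take the square root:
Vp = sqrt(50172750.4882) = 7083.27 m/s

7083.27


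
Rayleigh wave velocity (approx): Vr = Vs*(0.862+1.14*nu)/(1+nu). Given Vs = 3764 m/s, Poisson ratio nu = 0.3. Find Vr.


Numerator factor = 0.862 + 1.14*0.3 = 1.204
Denominator = 1 + 0.3 = 1.3
Vr = 3764 * 1.204 / 1.3 = 3486.04 m/s

3486.04


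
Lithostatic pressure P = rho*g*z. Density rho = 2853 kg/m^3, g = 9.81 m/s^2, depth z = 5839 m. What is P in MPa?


P = rho * g * z / 1e6
= 2853 * 9.81 * 5839 / 1e6
= 163421523.27 / 1e6
= 163.4215 MPa

163.4215


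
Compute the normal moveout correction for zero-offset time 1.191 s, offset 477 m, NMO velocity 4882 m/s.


x/Vnmo = 477/4882 = 0.097706
(x/Vnmo)^2 = 0.009546
t0^2 = 1.418481
sqrt(1.418481 + 0.009546) = 1.195001
dt = 1.195001 - 1.191 = 0.004001

0.004001


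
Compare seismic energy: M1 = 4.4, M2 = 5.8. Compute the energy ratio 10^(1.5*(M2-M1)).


M2 - M1 = 5.8 - 4.4 = 1.4
1.5 * 1.4 = 2.1
ratio = 10^2.1 = 125.89

125.89


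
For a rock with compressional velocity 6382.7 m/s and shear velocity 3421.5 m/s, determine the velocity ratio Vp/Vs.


Vp/Vs = 6382.7 / 3421.5
= 1.8655

1.8655


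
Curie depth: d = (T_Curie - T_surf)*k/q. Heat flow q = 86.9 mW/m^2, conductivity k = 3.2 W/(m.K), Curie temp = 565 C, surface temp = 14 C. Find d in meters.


T_Curie - T_surf = 565 - 14 = 551 C
Convert q to W/m^2: 86.9 mW/m^2 = 0.0869 W/m^2
d = 551 * 3.2 / 0.0869 = 20289.99 m

20289.99


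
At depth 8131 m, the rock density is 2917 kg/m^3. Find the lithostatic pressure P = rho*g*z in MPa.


P = rho * g * z / 1e6
= 2917 * 9.81 * 8131 / 1e6
= 232674825.87 / 1e6
= 232.6748 MPa

232.6748


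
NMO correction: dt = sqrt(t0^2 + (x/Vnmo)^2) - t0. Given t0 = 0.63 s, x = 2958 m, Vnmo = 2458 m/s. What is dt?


x/Vnmo = 2958/2458 = 1.203417
(x/Vnmo)^2 = 1.448213
t0^2 = 0.3969
sqrt(0.3969 + 1.448213) = 1.35835
dt = 1.35835 - 0.63 = 0.72835

0.72835


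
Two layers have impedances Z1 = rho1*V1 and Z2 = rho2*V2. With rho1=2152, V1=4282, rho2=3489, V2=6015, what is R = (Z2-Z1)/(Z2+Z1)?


Z1 = 2152 * 4282 = 9214864
Z2 = 3489 * 6015 = 20986335
R = (20986335 - 9214864) / (20986335 + 9214864) = 11771471 / 30201199 = 0.3898

0.3898


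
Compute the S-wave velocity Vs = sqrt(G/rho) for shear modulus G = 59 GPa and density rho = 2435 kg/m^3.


Convert G to Pa: G = 59e9 Pa
Compute G/rho = 59e9 / 2435 = 24229979.4661
Vs = sqrt(24229979.4661) = 4922.4 m/s

4922.4


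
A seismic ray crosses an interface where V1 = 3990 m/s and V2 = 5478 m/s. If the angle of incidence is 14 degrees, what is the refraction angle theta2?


sin(theta1) = sin(14 deg) = 0.241922
sin(theta2) = V2/V1 * sin(theta1) = 5478/3990 * 0.241922 = 0.332142
theta2 = arcsin(0.332142) = 19.3989 degrees

19.3989


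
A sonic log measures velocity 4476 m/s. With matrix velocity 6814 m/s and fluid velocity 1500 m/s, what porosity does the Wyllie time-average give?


1/V - 1/Vm = 1/4476 - 1/6814 = 7.666e-05
1/Vf - 1/Vm = 1/1500 - 1/6814 = 0.00051991
phi = 7.666e-05 / 0.00051991 = 0.1474

0.1474


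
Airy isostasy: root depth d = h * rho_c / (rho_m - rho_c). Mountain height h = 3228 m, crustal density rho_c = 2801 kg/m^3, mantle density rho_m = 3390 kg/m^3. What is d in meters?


rho_m - rho_c = 3390 - 2801 = 589
d = 3228 * 2801 / 589
= 9041628 / 589
= 15350.81 m

15350.81


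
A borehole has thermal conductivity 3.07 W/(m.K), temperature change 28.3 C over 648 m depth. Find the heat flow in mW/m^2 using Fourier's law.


q = k * dT / dz * 1000
= 3.07 * 28.3 / 648 * 1000
= 0.134076 * 1000
= 134.0756 mW/m^2

134.0756


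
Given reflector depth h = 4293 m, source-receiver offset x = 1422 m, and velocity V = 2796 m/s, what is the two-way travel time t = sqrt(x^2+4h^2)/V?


x^2 + 4h^2 = 1422^2 + 4*4293^2 = 2022084 + 73719396 = 75741480
sqrt(75741480) = 8702.9581
t = 8702.9581 / 2796 = 3.1126 s

3.1126


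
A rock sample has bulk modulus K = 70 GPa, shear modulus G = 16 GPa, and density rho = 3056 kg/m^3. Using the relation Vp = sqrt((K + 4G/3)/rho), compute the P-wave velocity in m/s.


First compute the effective modulus:
K + 4G/3 = 70e9 + 4*16e9/3 = 91333333333.33 Pa
Then divide by density:
91333333333.33 / 3056 = 29886561.9546 Pa/(kg/m^3)
Take the square root:
Vp = sqrt(29886561.9546) = 5466.86 m/s

5466.86


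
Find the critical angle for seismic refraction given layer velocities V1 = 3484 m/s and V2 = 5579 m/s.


V1/V2 = 3484/5579 = 0.624485
theta_c = arcsin(0.624485) = 38.6444 degrees

38.6444


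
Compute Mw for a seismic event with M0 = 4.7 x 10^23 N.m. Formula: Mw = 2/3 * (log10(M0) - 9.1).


log10(M0) = log10(4.7 x 10^23) = 23.6721
Mw = 2/3 * (23.6721 - 9.1)
= 2/3 * 14.5721
= 9.71

9.71


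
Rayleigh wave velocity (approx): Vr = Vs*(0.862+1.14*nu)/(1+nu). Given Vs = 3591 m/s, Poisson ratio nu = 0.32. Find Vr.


Numerator factor = 0.862 + 1.14*0.32 = 1.2268
Denominator = 1 + 0.32 = 1.32
Vr = 3591 * 1.2268 / 1.32 = 3337.45 m/s

3337.45


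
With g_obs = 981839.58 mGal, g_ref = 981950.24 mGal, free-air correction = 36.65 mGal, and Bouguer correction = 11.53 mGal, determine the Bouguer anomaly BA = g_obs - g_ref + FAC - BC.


BA = g_obs - g_ref + FAC - BC
= 981839.58 - 981950.24 + 36.65 - 11.53
= -85.54 mGal

-85.54


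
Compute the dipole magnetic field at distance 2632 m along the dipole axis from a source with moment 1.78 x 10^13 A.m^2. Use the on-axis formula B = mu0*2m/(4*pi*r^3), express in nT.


m = 1.78 x 10^13 = 17800000000000 A.m^2
2m = 35600000000000 A.m^2
r^3 = 2632^3 = 18232979968
B = (4pi*10^-7) * 35600000000000 / (4*pi * 18232979968) * 1e9
= 44736279.387119 / 229122383682.07 * 1e9
= 195250.5847 nT

195250.5847


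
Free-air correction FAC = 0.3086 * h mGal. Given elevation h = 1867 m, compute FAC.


FAC = 0.3086 * h
= 0.3086 * 1867
= 576.1562 mGal

576.1562


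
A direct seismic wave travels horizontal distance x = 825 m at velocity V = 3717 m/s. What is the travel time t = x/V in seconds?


t = x / V
= 825 / 3717
= 0.222 s

0.222


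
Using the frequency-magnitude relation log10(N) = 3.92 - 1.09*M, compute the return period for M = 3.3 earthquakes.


log10(N) = 3.92 - 1.09*3.3 = 0.323
N = 10^0.323 = 2.103778
T = 1/N = 1/2.103778 = 0.4753 years

0.4753


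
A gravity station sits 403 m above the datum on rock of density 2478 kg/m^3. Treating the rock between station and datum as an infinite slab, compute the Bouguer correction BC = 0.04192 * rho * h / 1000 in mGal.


BC = 0.04192 * rho * h / 1000
= 0.04192 * 2478 * 403 / 1000
= 41.8627 mGal

41.8627


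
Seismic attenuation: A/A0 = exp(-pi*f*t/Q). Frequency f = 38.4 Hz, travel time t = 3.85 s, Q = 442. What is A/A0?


pi*f*t/Q = pi*38.4*3.85/442 = 1.050799
A/A0 = exp(-1.050799) = 0.349658

0.349658


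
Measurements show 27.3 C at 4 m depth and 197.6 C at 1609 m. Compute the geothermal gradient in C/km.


dT = 197.6 - 27.3 = 170.3 C
dz = 1609 - 4 = 1605 m
gradient = dT/dz * 1000 = 170.3/1605 * 1000 = 106.1059 C/km

106.1059


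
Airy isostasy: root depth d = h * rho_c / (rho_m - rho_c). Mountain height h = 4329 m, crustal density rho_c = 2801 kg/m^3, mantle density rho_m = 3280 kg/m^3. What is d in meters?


rho_m - rho_c = 3280 - 2801 = 479
d = 4329 * 2801 / 479
= 12125529 / 479
= 25314.26 m

25314.26


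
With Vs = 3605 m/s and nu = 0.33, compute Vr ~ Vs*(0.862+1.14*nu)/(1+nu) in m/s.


Numerator factor = 0.862 + 1.14*0.33 = 1.2382
Denominator = 1 + 0.33 = 1.33
Vr = 3605 * 1.2382 / 1.33 = 3356.17 m/s

3356.17


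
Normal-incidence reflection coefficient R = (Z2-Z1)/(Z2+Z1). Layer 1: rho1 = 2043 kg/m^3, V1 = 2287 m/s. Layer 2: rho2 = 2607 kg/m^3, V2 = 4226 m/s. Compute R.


Z1 = 2043 * 2287 = 4672341
Z2 = 2607 * 4226 = 11017182
R = (11017182 - 4672341) / (11017182 + 4672341) = 6344841 / 15689523 = 0.4044

0.4044


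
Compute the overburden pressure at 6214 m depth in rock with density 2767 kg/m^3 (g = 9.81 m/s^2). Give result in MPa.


P = rho * g * z / 1e6
= 2767 * 9.81 * 6214 / 1e6
= 168674493.78 / 1e6
= 168.6745 MPa

168.6745


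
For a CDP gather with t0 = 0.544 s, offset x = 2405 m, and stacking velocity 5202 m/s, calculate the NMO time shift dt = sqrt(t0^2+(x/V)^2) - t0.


x/Vnmo = 2405/5202 = 0.462322
(x/Vnmo)^2 = 0.213742
t0^2 = 0.295936
sqrt(0.295936 + 0.213742) = 0.713917
dt = 0.713917 - 0.544 = 0.169917

0.169917


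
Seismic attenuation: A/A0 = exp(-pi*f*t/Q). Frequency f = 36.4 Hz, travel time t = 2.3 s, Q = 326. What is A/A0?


pi*f*t/Q = pi*36.4*2.3/326 = 0.806792
A/A0 = exp(-0.806792) = 0.446288

0.446288


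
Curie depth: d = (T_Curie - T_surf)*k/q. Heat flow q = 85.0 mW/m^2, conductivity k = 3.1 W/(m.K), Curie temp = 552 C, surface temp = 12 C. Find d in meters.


T_Curie - T_surf = 552 - 12 = 540 C
Convert q to W/m^2: 85.0 mW/m^2 = 0.085 W/m^2
d = 540 * 3.1 / 0.085 = 19694.12 m

19694.12


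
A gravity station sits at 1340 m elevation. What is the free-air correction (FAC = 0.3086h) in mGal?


FAC = 0.3086 * h
= 0.3086 * 1340
= 413.524 mGal

413.524


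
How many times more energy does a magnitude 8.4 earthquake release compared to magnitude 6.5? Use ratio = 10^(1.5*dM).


M2 - M1 = 8.4 - 6.5 = 1.9
1.5 * 1.9 = 2.85
ratio = 10^2.85 = 707.95

707.95


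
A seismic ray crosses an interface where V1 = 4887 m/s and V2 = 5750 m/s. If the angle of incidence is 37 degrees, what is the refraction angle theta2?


sin(theta1) = sin(37 deg) = 0.601815
sin(theta2) = V2/V1 * sin(theta1) = 5750/4887 * 0.601815 = 0.70809
theta2 = arcsin(0.70809) = 45.0797 degrees

45.0797


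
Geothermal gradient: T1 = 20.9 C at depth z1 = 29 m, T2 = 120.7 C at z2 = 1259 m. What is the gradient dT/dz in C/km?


dT = 120.7 - 20.9 = 99.8 C
dz = 1259 - 29 = 1230 m
gradient = dT/dz * 1000 = 99.8/1230 * 1000 = 81.1382 C/km

81.1382


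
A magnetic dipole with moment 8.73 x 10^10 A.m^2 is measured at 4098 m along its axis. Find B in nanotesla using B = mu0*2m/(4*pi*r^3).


m = 8.73 x 10^10 = 87300000000 A.m^2
2m = 174600000000 A.m^2
r^3 = 4098^3 = 68820189192
B = (4pi*10^-7) * 174600000000 / (4*pi * 68820189192) * 1e9
= 219408.830927 / 864820003136.99 * 1e9
= 253.7046 nT

253.7046


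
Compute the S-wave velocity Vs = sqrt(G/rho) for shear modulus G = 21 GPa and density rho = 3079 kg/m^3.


Convert G to Pa: G = 21e9 Pa
Compute G/rho = 21e9 / 3079 = 6820396.2325
Vs = sqrt(6820396.2325) = 2611.59 m/s

2611.59


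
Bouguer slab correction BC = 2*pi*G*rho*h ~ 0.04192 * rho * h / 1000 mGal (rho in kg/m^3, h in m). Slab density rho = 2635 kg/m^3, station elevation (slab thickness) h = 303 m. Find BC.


BC = 0.04192 * rho * h / 1000
= 0.04192 * 2635 * 303 / 1000
= 33.4691 mGal

33.4691


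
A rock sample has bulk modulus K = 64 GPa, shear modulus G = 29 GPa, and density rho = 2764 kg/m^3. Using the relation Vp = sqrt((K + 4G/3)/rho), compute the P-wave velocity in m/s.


First compute the effective modulus:
K + 4G/3 = 64e9 + 4*29e9/3 = 102666666666.67 Pa
Then divide by density:
102666666666.67 / 2764 = 37144235.4076 Pa/(kg/m^3)
Take the square root:
Vp = sqrt(37144235.4076) = 6094.61 m/s

6094.61


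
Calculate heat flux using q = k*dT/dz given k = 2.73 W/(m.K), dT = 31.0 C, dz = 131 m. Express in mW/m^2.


q = k * dT / dz * 1000
= 2.73 * 31.0 / 131 * 1000
= 0.646031 * 1000
= 646.0305 mW/m^2

646.0305


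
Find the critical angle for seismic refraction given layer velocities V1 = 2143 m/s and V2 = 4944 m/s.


V1/V2 = 2143/4944 = 0.433455
theta_c = arcsin(0.433455) = 25.687 degrees

25.687


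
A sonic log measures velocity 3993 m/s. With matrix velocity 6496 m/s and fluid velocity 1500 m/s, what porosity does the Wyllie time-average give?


1/V - 1/Vm = 1/3993 - 1/6496 = 9.65e-05
1/Vf - 1/Vm = 1/1500 - 1/6496 = 0.00051273
phi = 9.65e-05 / 0.00051273 = 0.1882

0.1882


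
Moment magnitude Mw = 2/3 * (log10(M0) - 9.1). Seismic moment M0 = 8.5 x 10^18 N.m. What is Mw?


log10(M0) = log10(8.5 x 10^18) = 18.9294
Mw = 2/3 * (18.9294 - 9.1)
= 2/3 * 9.8294
= 6.55

6.55


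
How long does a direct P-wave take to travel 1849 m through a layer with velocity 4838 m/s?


t = x / V
= 1849 / 4838
= 0.3822 s

0.3822


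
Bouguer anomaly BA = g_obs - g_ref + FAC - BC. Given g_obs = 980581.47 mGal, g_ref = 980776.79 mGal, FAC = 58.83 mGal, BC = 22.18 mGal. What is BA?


BA = g_obs - g_ref + FAC - BC
= 980581.47 - 980776.79 + 58.83 - 22.18
= -158.67 mGal

-158.67


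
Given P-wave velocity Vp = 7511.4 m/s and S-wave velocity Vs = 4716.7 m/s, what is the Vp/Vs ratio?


Vp/Vs = 7511.4 / 4716.7
= 1.5925

1.5925


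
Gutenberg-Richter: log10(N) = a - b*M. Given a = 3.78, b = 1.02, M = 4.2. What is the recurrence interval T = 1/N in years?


log10(N) = 3.78 - 1.02*4.2 = -0.504
N = 10^-0.504 = 0.313329
T = 1/N = 1/0.313329 = 3.1915 years

3.1915


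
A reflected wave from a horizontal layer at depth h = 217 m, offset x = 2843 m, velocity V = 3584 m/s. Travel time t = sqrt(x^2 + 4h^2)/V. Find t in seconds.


x^2 + 4h^2 = 2843^2 + 4*217^2 = 8082649 + 188356 = 8271005
sqrt(8271005) = 2875.9355
t = 2875.9355 / 3584 = 0.8024 s

0.8024


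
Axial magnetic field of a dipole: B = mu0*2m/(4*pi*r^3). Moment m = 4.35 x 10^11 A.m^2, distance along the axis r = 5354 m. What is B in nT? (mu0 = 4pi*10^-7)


m = 4.35 x 10^11 = 435000000000 A.m^2
2m = 870000000000 A.m^2
r^3 = 5354^3 = 153474101864
B = (4pi*10^-7) * 870000000000 / (4*pi * 153474101864) * 1e9
= 1093274.243449 / 1928612443728.94 * 1e9
= 566.8709 nT

566.8709


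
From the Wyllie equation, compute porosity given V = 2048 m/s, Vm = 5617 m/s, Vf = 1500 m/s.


1/V - 1/Vm = 1/2048 - 1/5617 = 0.00031025
1/Vf - 1/Vm = 1/1500 - 1/5617 = 0.00048864
phi = 0.00031025 / 0.00048864 = 0.6349

0.6349


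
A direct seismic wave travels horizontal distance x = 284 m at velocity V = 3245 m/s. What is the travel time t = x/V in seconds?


t = x / V
= 284 / 3245
= 0.0875 s

0.0875


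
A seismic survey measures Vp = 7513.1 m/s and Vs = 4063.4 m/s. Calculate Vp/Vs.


Vp/Vs = 7513.1 / 4063.4
= 1.849

1.849


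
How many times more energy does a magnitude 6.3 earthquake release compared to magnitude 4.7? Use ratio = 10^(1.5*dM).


M2 - M1 = 6.3 - 4.7 = 1.6
1.5 * 1.6 = 2.4
ratio = 10^2.4 = 251.19

251.19


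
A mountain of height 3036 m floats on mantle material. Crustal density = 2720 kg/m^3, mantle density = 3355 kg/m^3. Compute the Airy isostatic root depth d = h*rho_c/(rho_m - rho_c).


rho_m - rho_c = 3355 - 2720 = 635
d = 3036 * 2720 / 635
= 8257920 / 635
= 13004.6 m

13004.6


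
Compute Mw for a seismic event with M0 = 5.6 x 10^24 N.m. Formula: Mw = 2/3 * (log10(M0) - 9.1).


log10(M0) = log10(5.6 x 10^24) = 24.7482
Mw = 2/3 * (24.7482 - 9.1)
= 2/3 * 15.6482
= 10.43

10.43


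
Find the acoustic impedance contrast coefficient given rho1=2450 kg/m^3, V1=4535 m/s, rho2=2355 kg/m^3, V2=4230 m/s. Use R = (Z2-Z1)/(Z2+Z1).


Z1 = 2450 * 4535 = 11110750
Z2 = 2355 * 4230 = 9961650
R = (9961650 - 11110750) / (9961650 + 11110750) = -1149100 / 21072400 = -0.0545

-0.0545


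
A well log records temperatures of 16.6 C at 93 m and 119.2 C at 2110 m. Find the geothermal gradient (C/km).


dT = 119.2 - 16.6 = 102.6 C
dz = 2110 - 93 = 2017 m
gradient = dT/dz * 1000 = 102.6/2017 * 1000 = 50.8676 C/km

50.8676


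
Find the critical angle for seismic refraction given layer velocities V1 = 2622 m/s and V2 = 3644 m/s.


V1/V2 = 2622/3644 = 0.719539
theta_c = arcsin(0.719539) = 46.0164 degrees

46.0164


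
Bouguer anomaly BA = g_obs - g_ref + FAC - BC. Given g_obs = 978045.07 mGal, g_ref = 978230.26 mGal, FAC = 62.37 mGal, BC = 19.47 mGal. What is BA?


BA = g_obs - g_ref + FAC - BC
= 978045.07 - 978230.26 + 62.37 - 19.47
= -142.29 mGal

-142.29


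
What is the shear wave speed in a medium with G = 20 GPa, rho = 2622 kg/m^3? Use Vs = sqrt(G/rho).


Convert G to Pa: G = 20e9 Pa
Compute G/rho = 20e9 / 2622 = 7627765.0648
Vs = sqrt(7627765.0648) = 2761.84 m/s

2761.84


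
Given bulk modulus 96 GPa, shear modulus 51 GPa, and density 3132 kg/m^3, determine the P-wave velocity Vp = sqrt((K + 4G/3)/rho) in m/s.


First compute the effective modulus:
K + 4G/3 = 96e9 + 4*51e9/3 = 164000000000.0 Pa
Then divide by density:
164000000000.0 / 3132 = 52362707.5351 Pa/(kg/m^3)
Take the square root:
Vp = sqrt(52362707.5351) = 7236.21 m/s

7236.21


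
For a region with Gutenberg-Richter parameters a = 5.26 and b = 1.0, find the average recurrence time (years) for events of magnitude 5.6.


log10(N) = 5.26 - 1.0*5.6 = -0.34
N = 10^-0.34 = 0.457088
T = 1/N = 1/0.457088 = 2.1878 years

2.1878


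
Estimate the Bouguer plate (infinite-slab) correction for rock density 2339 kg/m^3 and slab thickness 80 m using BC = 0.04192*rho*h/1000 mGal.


BC = 0.04192 * rho * h / 1000
= 0.04192 * 2339 * 80 / 1000
= 7.8441 mGal

7.8441


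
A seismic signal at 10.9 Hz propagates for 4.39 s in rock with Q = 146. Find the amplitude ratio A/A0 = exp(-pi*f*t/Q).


pi*f*t/Q = pi*10.9*4.39/146 = 1.029646
A/A0 = exp(-1.029646) = 0.357133

0.357133


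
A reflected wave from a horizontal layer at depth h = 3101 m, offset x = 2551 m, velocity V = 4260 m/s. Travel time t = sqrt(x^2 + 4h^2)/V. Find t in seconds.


x^2 + 4h^2 = 2551^2 + 4*3101^2 = 6507601 + 38464804 = 44972405
sqrt(44972405) = 6706.1468
t = 6706.1468 / 4260 = 1.5742 s

1.5742


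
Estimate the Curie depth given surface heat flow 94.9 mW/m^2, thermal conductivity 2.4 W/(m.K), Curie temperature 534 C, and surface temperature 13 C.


T_Curie - T_surf = 534 - 13 = 521 C
Convert q to W/m^2: 94.9 mW/m^2 = 0.0949 W/m^2
d = 521 * 2.4 / 0.0949 = 13175.97 m

13175.97


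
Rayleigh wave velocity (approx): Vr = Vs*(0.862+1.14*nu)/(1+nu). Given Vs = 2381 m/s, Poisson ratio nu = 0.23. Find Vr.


Numerator factor = 0.862 + 1.14*0.23 = 1.1242
Denominator = 1 + 0.23 = 1.23
Vr = 2381 * 1.1242 / 1.23 = 2176.2 m/s

2176.2


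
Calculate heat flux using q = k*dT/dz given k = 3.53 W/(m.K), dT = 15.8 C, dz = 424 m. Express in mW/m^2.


q = k * dT / dz * 1000
= 3.53 * 15.8 / 424 * 1000
= 0.131542 * 1000
= 131.5425 mW/m^2

131.5425


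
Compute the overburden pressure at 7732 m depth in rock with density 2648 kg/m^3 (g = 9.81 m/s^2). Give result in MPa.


P = rho * g * z / 1e6
= 2648 * 9.81 * 7732 / 1e6
= 200853236.16 / 1e6
= 200.8532 MPa

200.8532


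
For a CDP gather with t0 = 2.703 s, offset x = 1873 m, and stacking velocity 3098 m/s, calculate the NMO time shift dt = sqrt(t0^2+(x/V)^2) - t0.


x/Vnmo = 1873/3098 = 0.604584
(x/Vnmo)^2 = 0.365521
t0^2 = 7.306209
sqrt(7.306209 + 0.365521) = 2.769789
dt = 2.769789 - 2.703 = 0.066789

0.066789


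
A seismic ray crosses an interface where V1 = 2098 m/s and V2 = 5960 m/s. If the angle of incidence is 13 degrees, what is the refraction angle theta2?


sin(theta1) = sin(13 deg) = 0.224951
sin(theta2) = V2/V1 * sin(theta1) = 5960/2098 * 0.224951 = 0.639041
theta2 = arcsin(0.639041) = 39.7204 degrees

39.7204


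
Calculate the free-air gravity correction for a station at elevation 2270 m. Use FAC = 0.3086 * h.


FAC = 0.3086 * h
= 0.3086 * 2270
= 700.522 mGal

700.522


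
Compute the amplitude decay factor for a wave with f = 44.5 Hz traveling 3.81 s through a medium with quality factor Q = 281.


pi*f*t/Q = pi*44.5*3.81/281 = 1.895521
A/A0 = exp(-1.895521) = 0.15024

0.15024


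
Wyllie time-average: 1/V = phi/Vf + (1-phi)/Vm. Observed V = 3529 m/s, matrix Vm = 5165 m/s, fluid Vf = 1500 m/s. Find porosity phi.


1/V - 1/Vm = 1/3529 - 1/5165 = 8.976e-05
1/Vf - 1/Vm = 1/1500 - 1/5165 = 0.00047306
phi = 8.976e-05 / 0.00047306 = 0.1897

0.1897


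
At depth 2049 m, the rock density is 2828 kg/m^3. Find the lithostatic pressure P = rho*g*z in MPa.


P = rho * g * z / 1e6
= 2828 * 9.81 * 2049 / 1e6
= 56844751.32 / 1e6
= 56.8448 MPa

56.8448


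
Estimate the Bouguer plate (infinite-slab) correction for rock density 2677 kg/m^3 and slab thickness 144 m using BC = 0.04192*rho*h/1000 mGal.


BC = 0.04192 * rho * h / 1000
= 0.04192 * 2677 * 144 / 1000
= 16.1597 mGal

16.1597


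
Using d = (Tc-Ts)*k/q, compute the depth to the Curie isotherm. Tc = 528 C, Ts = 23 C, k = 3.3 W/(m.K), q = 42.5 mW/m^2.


T_Curie - T_surf = 528 - 23 = 505 C
Convert q to W/m^2: 42.5 mW/m^2 = 0.0425 W/m^2
d = 505 * 3.3 / 0.0425 = 39211.76 m

39211.76


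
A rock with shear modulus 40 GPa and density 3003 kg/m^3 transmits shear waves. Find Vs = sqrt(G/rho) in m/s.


Convert G to Pa: G = 40e9 Pa
Compute G/rho = 40e9 / 3003 = 13320013.32
Vs = sqrt(13320013.32) = 3649.66 m/s

3649.66


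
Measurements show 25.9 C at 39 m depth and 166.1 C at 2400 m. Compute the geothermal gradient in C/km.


dT = 166.1 - 25.9 = 140.2 C
dz = 2400 - 39 = 2361 m
gradient = dT/dz * 1000 = 140.2/2361 * 1000 = 59.3816 C/km

59.3816


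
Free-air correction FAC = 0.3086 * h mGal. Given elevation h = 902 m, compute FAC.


FAC = 0.3086 * h
= 0.3086 * 902
= 278.3572 mGal

278.3572


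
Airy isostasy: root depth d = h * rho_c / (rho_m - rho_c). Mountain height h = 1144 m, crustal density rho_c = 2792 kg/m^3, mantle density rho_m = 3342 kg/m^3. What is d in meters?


rho_m - rho_c = 3342 - 2792 = 550
d = 1144 * 2792 / 550
= 3194048 / 550
= 5807.36 m

5807.36


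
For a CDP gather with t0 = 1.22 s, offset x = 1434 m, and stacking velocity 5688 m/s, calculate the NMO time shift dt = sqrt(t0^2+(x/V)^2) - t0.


x/Vnmo = 1434/5688 = 0.25211
(x/Vnmo)^2 = 0.063559
t0^2 = 1.4884
sqrt(1.4884 + 0.063559) = 1.245777
dt = 1.245777 - 1.22 = 0.025777

0.025777


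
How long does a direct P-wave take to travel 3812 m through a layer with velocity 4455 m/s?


t = x / V
= 3812 / 4455
= 0.8557 s

0.8557


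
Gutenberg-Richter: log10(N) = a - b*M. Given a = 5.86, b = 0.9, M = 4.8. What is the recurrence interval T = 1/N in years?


log10(N) = 5.86 - 0.9*4.8 = 1.54
N = 10^1.54 = 34.673685
T = 1/N = 1/34.673685 = 0.0288 years

0.0288


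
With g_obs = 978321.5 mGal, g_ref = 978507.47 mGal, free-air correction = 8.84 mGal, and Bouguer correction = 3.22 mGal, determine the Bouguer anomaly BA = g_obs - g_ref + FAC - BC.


BA = g_obs - g_ref + FAC - BC
= 978321.5 - 978507.47 + 8.84 - 3.22
= -180.35 mGal

-180.35
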